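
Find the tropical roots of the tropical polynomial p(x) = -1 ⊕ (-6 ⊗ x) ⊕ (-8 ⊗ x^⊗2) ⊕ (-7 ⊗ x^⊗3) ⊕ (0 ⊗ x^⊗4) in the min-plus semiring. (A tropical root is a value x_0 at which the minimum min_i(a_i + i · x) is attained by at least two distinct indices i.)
Roots: {-7, -1, 2, 5}

Each tropical root is a break point of the lower envelope of the lines y = a_i + i · x (there are 5 lines, with slopes 0, 1, ..., 4). Only the lines that attain the minimum somewhere contribute to roots; other lines are dominated. Here the surviving (envelope) indices are i = 4, i = 3, i = 2, i = 1, i = 0.
Intersections between consecutive envelope lines give the roots: for adjacent envelope indices i < j the intersection is x = (a_i − a_j) / (j − i). Reading off the sorted break points: {-7, -1, 2, 5}.
Verification: at each break x_0, at least two indices attain the minimum of min_i(a_i + i · x_0).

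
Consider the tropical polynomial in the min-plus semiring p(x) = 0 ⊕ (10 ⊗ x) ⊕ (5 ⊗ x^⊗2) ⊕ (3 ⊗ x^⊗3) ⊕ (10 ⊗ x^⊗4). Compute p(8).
p(8) = 0

A tropical monomial a ⊗ x^⊗i evaluates to a + i · x. Evaluating each term at x = 8:
  Term 0 contributes 0 + 0 · 8 = 0
  Term 1 contributes 10 + 1 · 8 = 18
  Term 2 contributes 5 + 2 · 8 = 21
  Term 3 contributes 3 + 3 · 8 = 27
  Term 4 contributes 10 + 4 · 8 = 42
p(8) = ⊕ of these = min[0, 18, 21, 27, 42] = 0.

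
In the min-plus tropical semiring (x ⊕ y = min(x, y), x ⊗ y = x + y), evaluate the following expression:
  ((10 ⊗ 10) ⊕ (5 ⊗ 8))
((10 ⊗ 10) ⊕ (5 ⊗ 8)) = 13

Expand innermost to outermost. Recall ⊕ takes the minimum of its arguments and ⊗ takes their sum. Working out the expression ((10 ⊗ 10) ⊕ (5 ⊗ 8)) gives 13.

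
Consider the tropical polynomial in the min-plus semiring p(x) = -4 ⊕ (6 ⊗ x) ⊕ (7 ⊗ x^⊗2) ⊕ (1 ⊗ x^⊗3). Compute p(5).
p(5) = -4

A tropical monomial a ⊗ x^⊗i evaluates to a + i · x. Evaluating each term at x = 5:
  Term 0 contributes -4 + 0 · 5 = -4
  Term 1 contributes 6 + 1 · 5 = 11
  Term 2 contributes 7 + 2 · 5 = 17
  Term 3 contributes 1 + 3 · 5 = 16
p(5) = ⊕ of these = min[-4, 11, 17, 16] = -4.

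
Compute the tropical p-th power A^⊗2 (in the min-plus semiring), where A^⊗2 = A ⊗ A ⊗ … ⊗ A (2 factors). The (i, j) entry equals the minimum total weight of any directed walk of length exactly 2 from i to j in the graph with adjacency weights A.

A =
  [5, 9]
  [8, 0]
A^⊗2 =
  [10, 9]
  [8, 0]

Each entry (A^⊗2)_ij equals the minimum over all length-2 walks i = v_0 → v_1 → … → v_2 = j of Σ_t A[v_t][v_{t+1}]. For example, for (i, j) = (0, 1) we minimise over 2 possible intermediate vertex sequences; the minimum is 9, attained along the walk 0 → 1 → 1.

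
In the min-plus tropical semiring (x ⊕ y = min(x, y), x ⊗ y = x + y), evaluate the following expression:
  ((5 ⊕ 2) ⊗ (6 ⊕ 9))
((5 ⊕ 2) ⊗ (6 ⊕ 9)) = 8

Expand innermost to outermost. Recall ⊕ takes the minimum of its arguments and ⊗ takes their sum. Working out the expression ((5 ⊕ 2) ⊗ (6 ⊕ 9)) gives 8.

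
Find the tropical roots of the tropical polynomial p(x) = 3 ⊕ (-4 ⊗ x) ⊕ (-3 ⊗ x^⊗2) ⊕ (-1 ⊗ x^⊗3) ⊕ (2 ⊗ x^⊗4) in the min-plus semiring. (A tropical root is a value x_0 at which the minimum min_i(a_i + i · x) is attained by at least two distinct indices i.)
Roots: {-3, -2, -1, 7}

Each tropical root is a break point of the lower envelope of the lines y = a_i + i · x (there are 5 lines, with slopes 0, 1, ..., 4). Only the lines that attain the minimum somewhere contribute to roots; other lines are dominated. Here the surviving (envelope) indices are i = 4, i = 3, i = 2, i = 1, i = 0.
Intersections between consecutive envelope lines give the roots: for adjacent envelope indices i < j the intersection is x = (a_i − a_j) / (j − i). Reading off the sorted break points: {-3, -2, -1, 7}.
Verification: at each break x_0, at least two indices attain the minimum of min_i(a_i + i · x_0).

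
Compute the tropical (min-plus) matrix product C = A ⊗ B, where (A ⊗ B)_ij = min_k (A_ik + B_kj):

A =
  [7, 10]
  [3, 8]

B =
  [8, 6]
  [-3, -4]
A ⊗ B =
  [7, 6]
  [5, 4]

Apply the min-plus product entry-by-entry:
  C[0][0] = min over k of (A[0][0] + B[0][0] = 7 + 8 = 15, A[0][1] + B[1][0] = 10 + -3 = 7) = 7 (attained at k = 1)
  C[0][1] = min over k of (A[0][0] + B[0][1] = 7 + 6 = 13, A[0][1] + B[1][1] = 10 + -4 = 6) = 6 (attained at k = 1)
  C[1][0] = min over k of (A[1][0] + B[0][0] = 3 + 8 = 11, A[1][1] + B[1][0] = 8 + -3 = 5) = 5 (attained at k = 1)
  C[1][1] = min over k of (A[1][0] + B[0][1] = 3 + 6 = 9, A[1][1] + B[1][1] = 8 + -4 = 4) = 4 (attained at k = 1)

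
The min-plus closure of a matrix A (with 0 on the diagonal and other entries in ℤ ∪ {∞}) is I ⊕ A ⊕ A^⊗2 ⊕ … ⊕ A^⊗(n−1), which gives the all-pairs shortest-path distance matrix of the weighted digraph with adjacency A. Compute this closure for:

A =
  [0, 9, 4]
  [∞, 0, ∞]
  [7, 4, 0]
Closure =
  [0, 8, 4]
  [∞, 0, ∞]
  [7, 4, 0]

This is the Floyd-Warshall all-pairs shortest-path computation. For each intermediate vertex k = 0, 1, …, 2, update dist[i][j] ← min(dist[i][j], dist[i][k] + dist[k][j]). The final matrix gives, for each (i, j), the minimum total weight of any directed path from i to j (possibly empty when i = j).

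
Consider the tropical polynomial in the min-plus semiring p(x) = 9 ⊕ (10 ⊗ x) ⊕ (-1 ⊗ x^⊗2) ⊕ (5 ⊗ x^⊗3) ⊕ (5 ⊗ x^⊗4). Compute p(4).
p(4) = 7

A tropical monomial a ⊗ x^⊗i evaluates to a + i · x. Evaluating each term at x = 4:
  Term 0 contributes 9 + 0 · 4 = 9
  Term 1 contributes 10 + 1 · 4 = 14
  Term 2 contributes -1 + 2 · 4 = 7
  Term 3 contributes 5 + 3 · 4 = 17
  Term 4 contributes 5 + 4 · 4 = 21
p(4) = ⊕ of these = min[9, 14, 7, 17, 21] = 7.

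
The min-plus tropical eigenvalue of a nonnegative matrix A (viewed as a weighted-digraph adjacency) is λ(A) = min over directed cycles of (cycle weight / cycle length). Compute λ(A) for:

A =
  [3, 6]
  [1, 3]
λ(A) = 3

Enumerate directed cycles and compute their means (weight / length). Sample:
  cycle 0 → 0: weight = 3, length = 1, mean = 3/1 ≈ 3.000
  cycle 1 → 1: weight = 3, length = 1, mean = 3/1 ≈ 3.000
  cycle 0 → 1 → 0: weight = 7, length = 2, mean = 7/2 ≈ 3.500
  cycle 1 → 0 → 1: weight = 7, length = 2, mean = 7/2 ≈ 3.500
Minimum mean = 3.000, attained e.g. along the cycle 0 → 0 with weight 3 and length 1. So λ(A) = 3/1 = 3.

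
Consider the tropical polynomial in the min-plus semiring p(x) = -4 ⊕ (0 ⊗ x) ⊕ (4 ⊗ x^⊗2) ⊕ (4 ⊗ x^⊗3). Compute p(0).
p(0) = -4

A tropical monomial a ⊗ x^⊗i evaluates to a + i · x. Evaluating each term at x = 0:
  Term 0 contributes -4 + 0 · 0 = -4
  Term 1 contributes 0 + 1 · 0 = 0
  Term 2 contributes 4 + 2 · 0 = 4
  Term 3 contributes 4 + 3 · 0 = 4
p(0) = ⊕ of these = min[-4, 0, 4, 4] = -4.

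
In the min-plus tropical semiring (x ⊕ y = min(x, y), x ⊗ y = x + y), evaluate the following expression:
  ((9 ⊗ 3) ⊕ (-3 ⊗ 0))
((9 ⊗ 3) ⊕ (-3 ⊗ 0)) = -3

Expand innermost to outermost. Recall ⊕ takes the minimum of its arguments and ⊗ takes their sum. Working out the expression ((9 ⊗ 3) ⊕ (-3 ⊗ 0)) gives -3.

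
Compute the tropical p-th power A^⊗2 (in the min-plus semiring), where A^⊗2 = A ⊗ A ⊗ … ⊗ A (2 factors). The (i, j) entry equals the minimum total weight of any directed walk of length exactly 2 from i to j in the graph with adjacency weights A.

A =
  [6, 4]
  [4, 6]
A^⊗2 =
  [8, 10]
  [10, 8]

Each entry (A^⊗2)_ij equals the minimum over all length-2 walks i = v_0 → v_1 → … → v_2 = j of Σ_t A[v_t][v_{t+1}]. For example, for (i, j) = (0, 1) we minimise over 2 possible intermediate vertex sequences; the minimum is 10, attained along the walk 0 → 0 → 1.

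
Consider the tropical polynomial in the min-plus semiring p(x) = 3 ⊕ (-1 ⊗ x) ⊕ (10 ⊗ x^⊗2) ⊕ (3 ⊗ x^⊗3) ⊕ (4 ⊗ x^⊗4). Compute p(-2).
p(-2) = -4

A tropical monomial a ⊗ x^⊗i evaluates to a + i · x. Evaluating each term at x = -2:
  Term 0 contributes 3 + 0 · -2 = 3
  Term 1 contributes -1 + 1 · -2 = -3
  Term 2 contributes 10 + 2 · -2 = 6
  Term 3 contributes 3 + 3 · -2 = -3
  Term 4 contributes 4 + 4 · -2 = -4
p(-2) = ⊕ of these = min[3, -3, 6, -3, -4] = -4.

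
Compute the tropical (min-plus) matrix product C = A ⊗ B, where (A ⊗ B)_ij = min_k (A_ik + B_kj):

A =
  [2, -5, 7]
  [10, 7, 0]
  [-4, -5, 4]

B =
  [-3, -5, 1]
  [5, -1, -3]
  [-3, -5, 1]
A ⊗ B =
  [-1, -6, -8]
  [-3, -5, 1]
  [-7, -9, -8]

Apply the min-plus product entry-by-entry:
  C[0][0] = min over k of (A[0][0] + B[0][0] = 2 + -3 = -1, A[0][1] + B[1][0] = -5 + 5 = 0, A[0][2] + B[2][0] = 7 + -3 = 4) = -1 (attained at k = 0)
  C[0][1] = min over k of (A[0][0] + B[0][1] = 2 + -5 = -3, A[0][1] + B[1][1] = -5 + -1 = -6, A[0][2] + B[2][1] = 7 + -5 = 2) = -6 (attained at k = 1)
  C[0][2] = min over k of (A[0][0] + B[0][2] = 2 + 1 = 3, A[0][1] + B[1][2] = -5 + -3 = -8, A[0][2] + B[2][2] = 7 + 1 = 8) = -8 (attained at k = 1)
  C[1][0] = min over k of (A[1][0] + B[0][0] = 10 + -3 = 7, A[1][1] + B[1][0] = 7 + 5 = 12, A[1][2] + B[2][0] = 0 + -3 = -3) = -3 (attained at k = 2)
  C[1][1] = min over k of (A[1][0] + B[0][1] = 10 + -5 = 5, A[1][1] + B[1][1] = 7 + -1 = 6, A[1][2] + B[2][1] = 0 + -5 = -5) = -5 (attained at k = 2)
  C[1][2] = min over k of (A[1][0] + B[0][2] = 10 + 1 = 11, A[1][1] + B[1][2] = 7 + -3 = 4, A[1][2] + B[2][2] = 0 + 1 = 1) = 1 (attained at k = 2)
  C[2][0] = min over k of (A[2][0] + B[0][0] = -4 + -3 = -7, A[2][1] + B[1][0] = -5 + 5 = 0, A[2][2] + B[2][0] = 4 + -3 = 1) = -7 (attained at k = 0)
  C[2][1] = min over k of (A[2][0] + B[0][1] = -4 + -5 = -9, A[2][1] + B[1][1] = -5 + -1 = -6, A[2][2] + B[2][1] = 4 + -5 = -1) = -9 (attained at k = 0)
  C[2][2] = min over k of (A[2][0] + B[0][2] = -4 + 1 = -3, A[2][1] + B[1][2] = -5 + -3 = -8, A[2][2] + B[2][2] = 4 + 1 = 5) = -8 (attained at k = 1)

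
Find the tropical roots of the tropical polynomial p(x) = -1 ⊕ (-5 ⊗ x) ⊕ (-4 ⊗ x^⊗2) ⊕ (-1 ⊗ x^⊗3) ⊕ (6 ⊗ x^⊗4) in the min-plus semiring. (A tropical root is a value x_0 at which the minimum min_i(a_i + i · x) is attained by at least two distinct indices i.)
Roots: {-7, -3, -1, 4}

Each tropical root is a break point of the lower envelope of the lines y = a_i + i · x (there are 5 lines, with slopes 0, 1, ..., 4). Only the lines that attain the minimum somewhere contribute to roots; other lines are dominated. Here the surviving (envelope) indices are i = 4, i = 3, i = 2, i = 1, i = 0.
Intersections between consecutive envelope lines give the roots: for adjacent envelope indices i < j the intersection is x = (a_i − a_j) / (j − i). Reading off the sorted break points: {-7, -3, -1, 4}.
Verification: at each break x_0, at least two indices attain the minimum of min_i(a_i + i · x_0).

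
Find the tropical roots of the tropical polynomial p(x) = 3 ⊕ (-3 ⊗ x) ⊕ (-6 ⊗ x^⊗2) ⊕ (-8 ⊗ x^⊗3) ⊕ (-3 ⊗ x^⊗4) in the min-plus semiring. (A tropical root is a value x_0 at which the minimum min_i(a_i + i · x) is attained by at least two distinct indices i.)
Roots: {-5, 2, 3, 6}

Each tropical root is a break point of the lower envelope of the lines y = a_i + i · x (there are 5 lines, with slopes 0, 1, ..., 4). Only the lines that attain the minimum somewhere contribute to roots; other lines are dominated. Here the surviving (envelope) indices are i = 4, i = 3, i = 2, i = 1, i = 0.
Intersections between consecutive envelope lines give the roots: for adjacent envelope indices i < j the intersection is x = (a_i − a_j) / (j − i). Reading off the sorted break points: {-5, 2, 3, 6}.
Verification: at each break x_0, at least two indices attain the minimum of min_i(a_i + i · x_0).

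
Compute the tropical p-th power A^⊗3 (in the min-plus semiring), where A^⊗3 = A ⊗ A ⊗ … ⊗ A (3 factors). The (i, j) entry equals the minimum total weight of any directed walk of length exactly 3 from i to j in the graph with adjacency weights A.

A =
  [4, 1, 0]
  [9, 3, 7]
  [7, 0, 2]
A^⊗3 =
  [9, 2, 4]
  [15, 9, 11]
  [11, 4, 6]

Each entry (A^⊗3)_ij equals the minimum over all length-3 walks i = v_0 → v_1 → … → v_3 = j of Σ_t A[v_t][v_{t+1}]. For example, for (i, j) = (0, 2) we minimise over 9 possible intermediate vertex sequences; the minimum is 4, attained along the walk 0 → 2 → 2 → 2.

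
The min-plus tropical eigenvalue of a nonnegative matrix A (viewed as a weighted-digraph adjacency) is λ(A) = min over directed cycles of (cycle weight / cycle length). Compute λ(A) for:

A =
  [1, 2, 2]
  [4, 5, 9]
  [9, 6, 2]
λ(A) = 1

Enumerate directed cycles and compute their means (weight / length). Sample:
  cycle 0 → 0: weight = 1, length = 1, mean = 1/1 ≈ 1.000
  cycle 1 → 1: weight = 5, length = 1, mean = 5/1 ≈ 5.000
  cycle 2 → 2: weight = 2, length = 1, mean = 2/1 ≈ 2.000
  cycle 0 → 1 → 0: weight = 6, length = 2, mean = 6/2 ≈ 3.000
  cycle 0 → 2 → 0: weight = 11, length = 2, mean = 11/2 ≈ 5.500
  cycle 1 → 0 → 1: weight = 6, length = 2, mean = 6/2 ≈ 3.000
Minimum mean = 1.000, attained e.g. along the cycle 0 → 0 with weight 1 and length 1. So λ(A) = 1/1 = 1.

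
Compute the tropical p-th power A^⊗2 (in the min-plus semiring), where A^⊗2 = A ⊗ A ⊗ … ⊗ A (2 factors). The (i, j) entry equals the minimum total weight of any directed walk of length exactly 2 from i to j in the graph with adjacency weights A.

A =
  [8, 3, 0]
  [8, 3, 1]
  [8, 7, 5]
A^⊗2 =
  [8, 6, 4]
  [9, 6, 4]
  [13, 10, 8]

Each entry (A^⊗2)_ij equals the minimum over all length-2 walks i = v_0 → v_1 → … → v_2 = j of Σ_t A[v_t][v_{t+1}]. For example, for (i, j) = (0, 2) we minimise over 3 possible intermediate vertex sequences; the minimum is 4, attained along the walk 0 → 1 → 2.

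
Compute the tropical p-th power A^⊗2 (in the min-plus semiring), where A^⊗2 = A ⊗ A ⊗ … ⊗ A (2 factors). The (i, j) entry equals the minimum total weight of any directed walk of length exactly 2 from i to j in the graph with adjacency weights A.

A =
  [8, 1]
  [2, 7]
A^⊗2 =
  [3, 8]
  [9, 3]

Each entry (A^⊗2)_ij equals the minimum over all length-2 walks i = v_0 → v_1 → … → v_2 = j of Σ_t A[v_t][v_{t+1}]. For example, for (i, j) = (0, 1) we minimise over 2 possible intermediate vertex sequences; the minimum is 8, attained along the walk 0 → 1 → 1.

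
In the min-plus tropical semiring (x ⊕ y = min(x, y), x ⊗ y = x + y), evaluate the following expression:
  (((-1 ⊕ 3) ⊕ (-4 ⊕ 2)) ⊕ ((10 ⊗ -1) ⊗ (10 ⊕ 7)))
(((-1 ⊕ 3) ⊕ (-4 ⊕ 2)) ⊕ ((10 ⊗ -1) ⊗ (10 ⊕ 7))) = -4

Expand innermost to outermost. Recall ⊕ takes the minimum of its arguments and ⊗ takes their sum. Working out the expression (((-1 ⊕ 3) ⊕ (-4 ⊕ 2)) ⊕ ((10 ⊗ -1) ⊗ (10 ⊕ 7))) gives -4.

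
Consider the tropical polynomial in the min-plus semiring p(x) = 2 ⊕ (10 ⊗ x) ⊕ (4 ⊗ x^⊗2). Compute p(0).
p(0) = 2

A tropical monomial a ⊗ x^⊗i evaluates to a + i · x. Evaluating each term at x = 0:
  Term 0 contributes 2 + 0 · 0 = 2
  Term 1 contributes 10 + 1 · 0 = 10
  Term 2 contributes 4 + 2 · 0 = 4
p(0) = ⊕ of these = min[2, 10, 4] = 2.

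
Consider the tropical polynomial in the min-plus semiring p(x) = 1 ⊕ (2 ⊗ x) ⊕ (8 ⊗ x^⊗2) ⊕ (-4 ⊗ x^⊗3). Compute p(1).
p(1) = -1

A tropical monomial a ⊗ x^⊗i evaluates to a + i · x. Evaluating each term at x = 1:
  Term 0 contributes 1 + 0 · 1 = 1
  Term 1 contributes 2 + 1 · 1 = 3
  Term 2 contributes 8 + 2 · 1 = 10
  Term 3 contributes -4 + 3 · 1 = -1
p(1) = ⊕ of these = min[1, 3, 10, -1] = -1.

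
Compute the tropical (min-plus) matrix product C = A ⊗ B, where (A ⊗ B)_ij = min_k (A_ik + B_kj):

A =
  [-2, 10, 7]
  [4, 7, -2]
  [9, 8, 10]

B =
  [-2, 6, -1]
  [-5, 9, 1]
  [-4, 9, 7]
A ⊗ B =
  [-4, 4, -3]
  [-6, 7, 3]
  [3, 15, 8]

Apply the min-plus product entry-by-entry:
  C[0][0] = min over k of (A[0][0] + B[0][0] = -2 + -2 = -4, A[0][1] + B[1][0] = 10 + -5 = 5, A[0][2] + B[2][0] = 7 + -4 = 3) = -4 (attained at k = 0)
  C[0][1] = min over k of (A[0][0] + B[0][1] = -2 + 6 = 4, A[0][1] + B[1][1] = 10 + 9 = 19, A[0][2] + B[2][1] = 7 + 9 = 16) = 4 (attained at k = 0)
  C[0][2] = min over k of (A[0][0] + B[0][2] = -2 + -1 = -3, A[0][1] + B[1][2] = 10 + 1 = 11, A[0][2] + B[2][2] = 7 + 7 = 14) = -3 (attained at k = 0)
  C[1][0] = min over k of (A[1][0] + B[0][0] = 4 + -2 = 2, A[1][1] + B[1][0] = 7 + -5 = 2, A[1][2] + B[2][0] = -2 + -4 = -6) = -6 (attained at k = 2)
  C[1][1] = min over k of (A[1][0] + B[0][1] = 4 + 6 = 10, A[1][1] + B[1][1] = 7 + 9 = 16, A[1][2] + B[2][1] = -2 + 9 = 7) = 7 (attained at k = 2)
  C[1][2] = min over k of (A[1][0] + B[0][2] = 4 + -1 = 3, A[1][1] + B[1][2] = 7 + 1 = 8, A[1][2] + B[2][2] = -2 + 7 = 5) = 3 (attained at k = 0)
  C[2][0] = min over k of (A[2][0] + B[0][0] = 9 + -2 = 7, A[2][1] + B[1][0] = 8 + -5 = 3, A[2][2] + B[2][0] = 10 + -4 = 6) = 3 (attained at k = 1)
  C[2][1] = min over k of (A[2][0] + B[0][1] = 9 + 6 = 15, A[2][1] + B[1][1] = 8 + 9 = 17, A[2][2] + B[2][1] = 10 + 9 = 19) = 15 (attained at k = 0)
  C[2][2] = min over k of (A[2][0] + B[0][2] = 9 + -1 = 8, A[2][1] + B[1][2] = 8 + 1 = 9, A[2][2] + B[2][2] = 10 + 7 = 17) = 8 (attained at k = 0)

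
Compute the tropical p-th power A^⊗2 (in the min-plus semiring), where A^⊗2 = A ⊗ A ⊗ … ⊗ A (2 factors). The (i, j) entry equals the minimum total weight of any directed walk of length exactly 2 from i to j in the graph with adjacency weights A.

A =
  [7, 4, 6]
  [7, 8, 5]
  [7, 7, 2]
A^⊗2 =
  [11, 11, 8]
  [12, 11, 7]
  [9, 9, 4]

Each entry (A^⊗2)_ij equals the minimum over all length-2 walks i = v_0 → v_1 → … → v_2 = j of Σ_t A[v_t][v_{t+1}]. For example, for (i, j) = (0, 2) we minimise over 3 possible intermediate vertex sequences; the minimum is 8, attained along the walk 0 → 2 → 2.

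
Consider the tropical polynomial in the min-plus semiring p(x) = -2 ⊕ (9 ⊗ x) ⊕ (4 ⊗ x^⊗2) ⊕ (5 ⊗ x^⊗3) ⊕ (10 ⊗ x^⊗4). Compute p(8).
p(8) = -2

A tropical monomial a ⊗ x^⊗i evaluates to a + i · x. Evaluating each term at x = 8:
  Term 0 contributes -2 + 0 · 8 = -2
  Term 1 contributes 9 + 1 · 8 = 17
  Term 2 contributes 4 + 2 · 8 = 20
  Term 3 contributes 5 + 3 · 8 = 29
  Term 4 contributes 10 + 4 · 8 = 42
p(8) = ⊕ of these = min[-2, 17, 20, 29, 42] = -2.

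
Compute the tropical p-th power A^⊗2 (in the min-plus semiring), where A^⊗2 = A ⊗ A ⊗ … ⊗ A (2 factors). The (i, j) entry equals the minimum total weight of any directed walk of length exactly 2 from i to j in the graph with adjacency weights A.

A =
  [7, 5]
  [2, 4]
A^⊗2 =
  [7, 9]
  [6, 7]

Each entry (A^⊗2)_ij equals the minimum over all length-2 walks i = v_0 → v_1 → … → v_2 = j of Σ_t A[v_t][v_{t+1}]. For example, for (i, j) = (0, 1) we minimise over 2 possible intermediate vertex sequences; the minimum is 9, attained along the walk 0 → 1 → 1.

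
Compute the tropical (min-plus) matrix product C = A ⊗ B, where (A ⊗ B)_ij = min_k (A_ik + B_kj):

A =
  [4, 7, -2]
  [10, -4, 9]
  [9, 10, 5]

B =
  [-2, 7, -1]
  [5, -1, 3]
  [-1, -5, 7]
A ⊗ B =
  [-3, -7, 3]
  [1, -5, -1]
  [4, 0, 8]

Apply the min-plus product entry-by-entry:
  C[0][0] = min over k of (A[0][0] + B[0][0] = 4 + -2 = 2, A[0][1] + B[1][0] = 7 + 5 = 12, A[0][2] + B[2][0] = -2 + -1 = -3) = -3 (attained at k = 2)
  C[0][1] = min over k of (A[0][0] + B[0][1] = 4 + 7 = 11, A[0][1] + B[1][1] = 7 + -1 = 6, A[0][2] + B[2][1] = -2 + -5 = -7) = -7 (attained at k = 2)
  C[0][2] = min over k of (A[0][0] + B[0][2] = 4 + -1 = 3, A[0][1] + B[1][2] = 7 + 3 = 10, A[0][2] + B[2][2] = -2 + 7 = 5) = 3 (attained at k = 0)
  C[1][0] = min over k of (A[1][0] + B[0][0] = 10 + -2 = 8, A[1][1] + B[1][0] = -4 + 5 = 1, A[1][2] + B[2][0] = 9 + -1 = 8) = 1 (attained at k = 1)
  C[1][1] = min over k of (A[1][0] + B[0][1] = 10 + 7 = 17, A[1][1] + B[1][1] = -4 + -1 = -5, A[1][2] + B[2][1] = 9 + -5 = 4) = -5 (attained at k = 1)
  C[1][2] = min over k of (A[1][0] + B[0][2] = 10 + -1 = 9, A[1][1] + B[1][2] = -4 + 3 = -1, A[1][2] + B[2][2] = 9 + 7 = 16) = -1 (attained at k = 1)
  C[2][0] = min over k of (A[2][0] + B[0][0] = 9 + -2 = 7, A[2][1] + B[1][0] = 10 + 5 = 15, A[2][2] + B[2][0] = 5 + -1 = 4) = 4 (attained at k = 2)
  C[2][1] = min over k of (A[2][0] + B[0][1] = 9 + 7 = 16, A[2][1] + B[1][1] = 10 + -1 = 9, A[2][2] + B[2][1] = 5 + -5 = 0) = 0 (attained at k = 2)
  C[2][2] = min over k of (A[2][0] + B[0][2] = 9 + -1 = 8, A[2][1] + B[1][2] = 10 + 3 = 13, A[2][2] + B[2][2] = 5 + 7 = 12) = 8 (attained at k = 0)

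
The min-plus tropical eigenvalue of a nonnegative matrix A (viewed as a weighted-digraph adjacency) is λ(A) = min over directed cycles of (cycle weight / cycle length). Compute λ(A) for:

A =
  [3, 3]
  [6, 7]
λ(A) = 3

Enumerate directed cycles and compute their means (weight / length). Sample:
  cycle 0 → 0: weight = 3, length = 1, mean = 3/1 ≈ 3.000
  cycle 1 → 1: weight = 7, length = 1, mean = 7/1 ≈ 7.000
  cycle 0 → 1 → 0: weight = 9, length = 2, mean = 9/2 ≈ 4.500
  cycle 1 → 0 → 1: weight = 9, length = 2, mean = 9/2 ≈ 4.500
Minimum mean = 3.000, attained e.g. along the cycle 0 → 0 with weight 3 and length 1. So λ(A) = 3/1 = 3.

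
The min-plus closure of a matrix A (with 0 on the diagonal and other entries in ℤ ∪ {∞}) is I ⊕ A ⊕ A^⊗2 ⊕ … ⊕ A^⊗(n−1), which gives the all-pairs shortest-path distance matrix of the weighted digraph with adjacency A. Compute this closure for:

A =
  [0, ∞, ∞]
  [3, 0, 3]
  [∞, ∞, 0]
Closure =
  [0, ∞, ∞]
  [3, 0, 3]
  [∞, ∞, 0]

This is the Floyd-Warshall all-pairs shortest-path computation. For each intermediate vertex k = 0, 1, …, 2, update dist[i][j] ← min(dist[i][j], dist[i][k] + dist[k][j]). The final matrix gives, for each (i, j), the minimum total weight of any directed path from i to j (possibly empty when i = j).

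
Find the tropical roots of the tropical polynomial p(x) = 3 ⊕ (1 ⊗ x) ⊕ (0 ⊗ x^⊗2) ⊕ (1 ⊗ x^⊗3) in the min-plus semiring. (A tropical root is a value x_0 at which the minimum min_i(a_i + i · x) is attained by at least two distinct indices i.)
Roots: {-1, 1, 2}

Each tropical root is a break point of the lower envelope of the lines y = a_i + i · x (there are 4 lines, with slopes 0, 1, ..., 3). Only the lines that attain the minimum somewhere contribute to roots; other lines are dominated. Here the surviving (envelope) indices are i = 3, i = 2, i = 1, i = 0.
Intersections between consecutive envelope lines give the roots: for adjacent envelope indices i < j the intersection is x = (a_i − a_j) / (j − i). Reading off the sorted break points: {-1, 1, 2}.
Verification: at each break x_0, at least two indices attain the minimum of min_i(a_i + i · x_0).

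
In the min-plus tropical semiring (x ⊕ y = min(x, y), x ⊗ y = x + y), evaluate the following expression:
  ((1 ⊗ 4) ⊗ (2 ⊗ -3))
((1 ⊗ 4) ⊗ (2 ⊗ -3)) = 4

Expand innermost to outermost. Recall ⊕ takes the minimum of its arguments and ⊗ takes their sum. Working out the expression ((1 ⊗ 4) ⊗ (2 ⊗ -3)) gives 4.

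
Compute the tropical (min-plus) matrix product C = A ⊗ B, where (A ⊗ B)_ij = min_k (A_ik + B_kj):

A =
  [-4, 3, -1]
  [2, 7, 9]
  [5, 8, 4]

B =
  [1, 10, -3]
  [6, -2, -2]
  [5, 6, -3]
A ⊗ B =
  [-3, 1, -7]
  [3, 5, -1]
  [6, 6, 1]

Apply the min-plus product entry-by-entry:
  C[0][0] = min over k of (A[0][0] + B[0][0] = -4 + 1 = -3, A[0][1] + B[1][0] = 3 + 6 = 9, A[0][2] + B[2][0] = -1 + 5 = 4) = -3 (attained at k = 0)
  C[0][1] = min over k of (A[0][0] + B[0][1] = -4 + 10 = 6, A[0][1] + B[1][1] = 3 + -2 = 1, A[0][2] + B[2][1] = -1 + 6 = 5) = 1 (attained at k = 1)
  C[0][2] = min over k of (A[0][0] + B[0][2] = -4 + -3 = -7, A[0][1] + B[1][2] = 3 + -2 = 1, A[0][2] + B[2][2] = -1 + -3 = -4) = -7 (attained at k = 0)
  C[1][0] = min over k of (A[1][0] + B[0][0] = 2 + 1 = 3, A[1][1] + B[1][0] = 7 + 6 = 13, A[1][2] + B[2][0] = 9 + 5 = 14) = 3 (attained at k = 0)
  C[1][1] = min over k of (A[1][0] + B[0][1] = 2 + 10 = 12, A[1][1] + B[1][1] = 7 + -2 = 5, A[1][2] + B[2][1] = 9 + 6 = 15) = 5 (attained at k = 1)
  C[1][2] = min over k of (A[1][0] + B[0][2] = 2 + -3 = -1, A[1][1] + B[1][2] = 7 + -2 = 5, A[1][2] + B[2][2] = 9 + -3 = 6) = -1 (attained at k = 0)
  C[2][0] = min over k of (A[2][0] + B[0][0] = 5 + 1 = 6, A[2][1] + B[1][0] = 8 + 6 = 14, A[2][2] + B[2][0] = 4 + 5 = 9) = 6 (attained at k = 0)
  C[2][1] = min over k of (A[2][0] + B[0][1] = 5 + 10 = 15, A[2][1] + B[1][1] = 8 + -2 = 6, A[2][2] + B[2][1] = 4 + 6 = 10) = 6 (attained at k = 1)
  C[2][2] = min over k of (A[2][0] + B[0][2] = 5 + -3 = 2, A[2][1] + B[1][2] = 8 + -2 = 6, A[2][2] + B[2][2] = 4 + -3 = 1) = 1 (attained at k = 2)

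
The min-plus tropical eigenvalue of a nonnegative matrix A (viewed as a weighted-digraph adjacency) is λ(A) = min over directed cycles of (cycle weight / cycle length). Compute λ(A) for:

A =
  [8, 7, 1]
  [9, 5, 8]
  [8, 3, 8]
λ(A) = 13/3

Enumerate directed cycles and compute their means (weight / length). Sample:
  cycle 0 → 0: weight = 8, length = 1, mean = 8/1 ≈ 8.000
  cycle 1 → 1: weight = 5, length = 1, mean = 5/1 ≈ 5.000
  cycle 2 → 2: weight = 8, length = 1, mean = 8/1 ≈ 8.000
  cycle 0 → 1 → 0: weight = 16, length = 2, mean = 16/2 ≈ 8.000
  cycle 0 → 2 → 0: weight = 9, length = 2, mean = 9/2 ≈ 4.500
  cycle 1 → 0 → 1: weight = 16, length = 2, mean = 16/2 ≈ 8.000
Minimum mean = 4.333, attained e.g. along the cycle 0 → 2 → 1 → 0 with weight 13 and length 3. So λ(A) = 13/3 = 13/3.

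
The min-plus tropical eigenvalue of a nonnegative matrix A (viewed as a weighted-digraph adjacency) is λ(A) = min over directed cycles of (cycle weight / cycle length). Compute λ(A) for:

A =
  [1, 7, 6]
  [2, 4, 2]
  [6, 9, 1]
λ(A) = 1

Enumerate directed cycles and compute their means (weight / length). Sample:
  cycle 0 → 0: weight = 1, length = 1, mean = 1/1 ≈ 1.000
  cycle 1 → 1: weight = 4, length = 1, mean = 4/1 ≈ 4.000
  cycle 2 → 2: weight = 1, length = 1, mean = 1/1 ≈ 1.000
  cycle 0 → 1 → 0: weight = 9, length = 2, mean = 9/2 ≈ 4.500
  cycle 0 → 2 → 0: weight = 12, length = 2, mean = 12/2 ≈ 6.000
  cycle 1 → 0 → 1: weight = 9, length = 2, mean = 9/2 ≈ 4.500
Minimum mean = 1.000, attained e.g. along the cycle 0 → 0 with weight 1 and length 1. So λ(A) = 1/1 = 1.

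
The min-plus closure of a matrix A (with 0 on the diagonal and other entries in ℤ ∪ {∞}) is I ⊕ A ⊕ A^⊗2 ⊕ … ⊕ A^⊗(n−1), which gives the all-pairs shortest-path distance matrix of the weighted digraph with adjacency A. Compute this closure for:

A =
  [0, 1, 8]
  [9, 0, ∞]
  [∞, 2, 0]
Closure =
  [0, 1, 8]
  [9, 0, 17]
  [11, 2, 0]

This is the Floyd-Warshall all-pairs shortest-path computation. For each intermediate vertex k = 0, 1, …, 2, update dist[i][j] ← min(dist[i][j], dist[i][k] + dist[k][j]). The final matrix gives, for each (i, j), the minimum total weight of any directed path from i to j (possibly empty when i = j).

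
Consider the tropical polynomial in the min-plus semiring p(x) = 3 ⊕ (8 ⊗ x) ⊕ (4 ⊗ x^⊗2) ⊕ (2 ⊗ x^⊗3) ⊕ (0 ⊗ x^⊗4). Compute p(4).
p(4) = 3

A tropical monomial a ⊗ x^⊗i evaluates to a + i · x. Evaluating each term at x = 4:
  Term 0 contributes 3 + 0 · 4 = 3
  Term 1 contributes 8 + 1 · 4 = 12
  Term 2 contributes 4 + 2 · 4 = 12
  Term 3 contributes 2 + 3 · 4 = 14
  Term 4 contributes 0 + 4 · 4 = 16
p(4) = ⊕ of these = min[3, 12, 12, 14, 16] = 3.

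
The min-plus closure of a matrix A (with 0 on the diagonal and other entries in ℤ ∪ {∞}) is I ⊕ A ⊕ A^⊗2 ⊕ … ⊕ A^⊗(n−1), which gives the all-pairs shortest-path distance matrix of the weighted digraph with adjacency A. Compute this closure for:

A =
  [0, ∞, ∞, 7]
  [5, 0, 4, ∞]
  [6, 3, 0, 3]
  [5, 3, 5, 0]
Closure =
  [0, 10, 12, 7]
  [5, 0, 4, 7]
  [6, 3, 0, 3]
  [5, 3, 5, 0]

This is the Floyd-Warshall all-pairs shortest-path computation. For each intermediate vertex k = 0, 1, …, 3, update dist[i][j] ← min(dist[i][j], dist[i][k] + dist[k][j]). The final matrix gives, for each (i, j), the minimum total weight of any directed path from i to j (possibly empty when i = j).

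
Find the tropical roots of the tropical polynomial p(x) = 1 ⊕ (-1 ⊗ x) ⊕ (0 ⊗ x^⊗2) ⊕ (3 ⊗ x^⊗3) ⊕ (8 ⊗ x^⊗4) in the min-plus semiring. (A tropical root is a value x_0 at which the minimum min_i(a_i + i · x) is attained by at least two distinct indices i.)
Roots: {-5, -3, -1, 2}

Each tropical root is a break point of the lower envelope of the lines y = a_i + i · x (there are 5 lines, with slopes 0, 1, ..., 4). Only the lines that attain the minimum somewhere contribute to roots; other lines are dominated. Here the surviving (envelope) indices are i = 4, i = 3, i = 2, i = 1, i = 0.
Intersections between consecutive envelope lines give the roots: for adjacent envelope indices i < j the intersection is x = (a_i − a_j) / (j − i). Reading off the sorted break points: {-5, -3, -1, 2}.
Verification: at each break x_0, at least two indices attain the minimum of min_i(a_i + i · x_0).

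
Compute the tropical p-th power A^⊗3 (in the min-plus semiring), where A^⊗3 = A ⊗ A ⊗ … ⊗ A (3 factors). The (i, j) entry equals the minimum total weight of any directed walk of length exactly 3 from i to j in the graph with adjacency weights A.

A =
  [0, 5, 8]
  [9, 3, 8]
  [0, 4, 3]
A^⊗3 =
  [0, 5, 8]
  [8, 9, 14]
  [0, 5, 8]

Each entry (A^⊗3)_ij equals the minimum over all length-3 walks i = v_0 → v_1 → … → v_3 = j of Σ_t A[v_t][v_{t+1}]. For example, for (i, j) = (0, 2) we minimise over 9 possible intermediate vertex sequences; the minimum is 8, attained along the walk 0 → 0 → 0 → 2.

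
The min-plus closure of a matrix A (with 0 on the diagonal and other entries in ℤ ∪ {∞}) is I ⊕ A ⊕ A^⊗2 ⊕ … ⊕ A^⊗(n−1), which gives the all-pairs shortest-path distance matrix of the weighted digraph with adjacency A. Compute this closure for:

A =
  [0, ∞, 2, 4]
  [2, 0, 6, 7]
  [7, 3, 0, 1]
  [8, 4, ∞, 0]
Closure =
  [0, 5, 2, 3]
  [2, 0, 4, 5]
  [5, 3, 0, 1]
  [6, 4, 8, 0]

This is the Floyd-Warshall all-pairs shortest-path computation. For each intermediate vertex k = 0, 1, …, 3, update dist[i][j] ← min(dist[i][j], dist[i][k] + dist[k][j]). The final matrix gives, for each (i, j), the minimum total weight of any directed path from i to j (possibly empty when i = j).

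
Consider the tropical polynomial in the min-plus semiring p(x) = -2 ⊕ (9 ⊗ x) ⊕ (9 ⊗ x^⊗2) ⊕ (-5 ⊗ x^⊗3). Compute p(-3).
p(-3) = -14

A tropical monomial a ⊗ x^⊗i evaluates to a + i · x. Evaluating each term at x = -3:
  Term 0 contributes -2 + 0 · -3 = -2
  Term 1 contributes 9 + 1 · -3 = 6
  Term 2 contributes 9 + 2 · -3 = 3
  Term 3 contributes -5 + 3 · -3 = -14
p(-3) = ⊕ of these = min[-2, 6, 3, -14] = -14.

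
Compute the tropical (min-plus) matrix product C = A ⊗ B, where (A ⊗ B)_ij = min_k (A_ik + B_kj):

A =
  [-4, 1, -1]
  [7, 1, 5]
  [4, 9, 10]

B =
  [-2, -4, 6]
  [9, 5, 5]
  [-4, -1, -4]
A ⊗ B =
  [-6, -8, -5]
  [1, 3, 1]
  [2, 0, 6]

Apply the min-plus product entry-by-entry:
  C[0][0] = min over k of (A[0][0] + B[0][0] = -4 + -2 = -6, A[0][1] + B[1][0] = 1 + 9 = 10, A[0][2] + B[2][0] = -1 + -4 = -5) = -6 (attained at k = 0)
  C[0][1] = min over k of (A[0][0] + B[0][1] = -4 + -4 = -8, A[0][1] + B[1][1] = 1 + 5 = 6, A[0][2] + B[2][1] = -1 + -1 = -2) = -8 (attained at k = 0)
  C[0][2] = min over k of (A[0][0] + B[0][2] = -4 + 6 = 2, A[0][1] + B[1][2] = 1 + 5 = 6, A[0][2] + B[2][2] = -1 + -4 = -5) = -5 (attained at k = 2)
  C[1][0] = min over k of (A[1][0] + B[0][0] = 7 + -2 = 5, A[1][1] + B[1][0] = 1 + 9 = 10, A[1][2] + B[2][0] = 5 + -4 = 1) = 1 (attained at k = 2)
  C[1][1] = min over k of (A[1][0] + B[0][1] = 7 + -4 = 3, A[1][1] + B[1][1] = 1 + 5 = 6, A[1][2] + B[2][1] = 5 + -1 = 4) = 3 (attained at k = 0)
  C[1][2] = min over k of (A[1][0] + B[0][2] = 7 + 6 = 13, A[1][1] + B[1][2] = 1 + 5 = 6, A[1][2] + B[2][2] = 5 + -4 = 1) = 1 (attained at k = 2)
  C[2][0] = min over k of (A[2][0] + B[0][0] = 4 + -2 = 2, A[2][1] + B[1][0] = 9 + 9 = 18, A[2][2] + B[2][0] = 10 + -4 = 6) = 2 (attained at k = 0)
  C[2][1] = min over k of (A[2][0] + B[0][1] = 4 + -4 = 0, A[2][1] + B[1][1] = 9 + 5 = 14, A[2][2] + B[2][1] = 10 + -1 = 9) = 0 (attained at k = 0)
  C[2][2] = min over k of (A[2][0] + B[0][2] = 4 + 6 = 10, A[2][1] + B[1][2] = 9 + 5 = 14, A[2][2] + B[2][2] = 10 + -4 = 6) = 6 (attained at k = 2)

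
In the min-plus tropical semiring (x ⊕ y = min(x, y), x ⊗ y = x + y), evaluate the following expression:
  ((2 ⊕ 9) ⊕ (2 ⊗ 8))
((2 ⊕ 9) ⊕ (2 ⊗ 8)) = 2

Expand innermost to outermost. Recall ⊕ takes the minimum of its arguments and ⊗ takes their sum. Working out the expression ((2 ⊕ 9) ⊕ (2 ⊗ 8)) gives 2.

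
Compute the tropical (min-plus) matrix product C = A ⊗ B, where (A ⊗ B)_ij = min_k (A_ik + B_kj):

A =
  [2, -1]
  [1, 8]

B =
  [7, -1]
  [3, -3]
A ⊗ B =
  [2, -4]
  [8, 0]

Apply the min-plus product entry-by-entry:
  C[0][0] = min over k of (A[0][0] + B[0][0] = 2 + 7 = 9, A[0][1] + B[1][0] = -1 + 3 = 2) = 2 (attained at k = 1)
  C[0][1] = min over k of (A[0][0] + B[0][1] = 2 + -1 = 1, A[0][1] + B[1][1] = -1 + -3 = -4) = -4 (attained at k = 1)
  C[1][0] = min over k of (A[1][0] + B[0][0] = 1 + 7 = 8, A[1][1] + B[1][0] = 8 + 3 = 11) = 8 (attained at k = 0)
  C[1][1] = min over k of (A[1][0] + B[0][1] = 1 + -1 = 0, A[1][1] + B[1][1] = 8 + -3 = 5) = 0 (attained at k = 0)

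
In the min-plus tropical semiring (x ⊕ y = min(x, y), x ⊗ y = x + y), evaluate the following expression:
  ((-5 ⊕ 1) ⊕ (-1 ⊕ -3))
((-5 ⊕ 1) ⊕ (-1 ⊕ -3)) = -5

Expand innermost to outermost. Recall ⊕ takes the minimum of its arguments and ⊗ takes their sum. Working out the expression ((-5 ⊕ 1) ⊕ (-1 ⊕ -3)) gives -5.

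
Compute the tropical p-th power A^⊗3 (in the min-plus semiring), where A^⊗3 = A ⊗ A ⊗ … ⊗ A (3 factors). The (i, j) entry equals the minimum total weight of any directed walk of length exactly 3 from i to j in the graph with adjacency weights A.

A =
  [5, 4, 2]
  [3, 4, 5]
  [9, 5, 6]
A^⊗3 =
  [10, 11, 9]
  [10, 10, 9]
  [12, 12, 10]

Each entry (A^⊗3)_ij equals the minimum over all length-3 walks i = v_0 → v_1 → … → v_3 = j of Σ_t A[v_t][v_{t+1}]. For example, for (i, j) = (0, 2) we minimise over 9 possible intermediate vertex sequences; the minimum is 9, attained along the walk 0 → 1 → 0 → 2.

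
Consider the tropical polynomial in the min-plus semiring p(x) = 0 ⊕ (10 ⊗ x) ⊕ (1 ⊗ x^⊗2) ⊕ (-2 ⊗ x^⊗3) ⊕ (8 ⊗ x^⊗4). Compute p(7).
p(7) = 0

A tropical monomial a ⊗ x^⊗i evaluates to a + i · x. Evaluating each term at x = 7:
  Term 0 contributes 0 + 0 · 7 = 0
  Term 1 contributes 10 + 1 · 7 = 17
  Term 2 contributes 1 + 2 · 7 = 15
  Term 3 contributes -2 + 3 · 7 = 19
  Term 4 contributes 8 + 4 · 7 = 36
p(7) = ⊕ of these = min[0, 17, 15, 19, 36] = 0.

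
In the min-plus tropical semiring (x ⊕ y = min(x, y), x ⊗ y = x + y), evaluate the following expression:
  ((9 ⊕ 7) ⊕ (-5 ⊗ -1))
((9 ⊕ 7) ⊕ (-5 ⊗ -1)) = -6

Expand innermost to outermost. Recall ⊕ takes the minimum of its arguments and ⊗ takes their sum. Working out the expression ((9 ⊕ 7) ⊕ (-5 ⊗ -1)) gives -6.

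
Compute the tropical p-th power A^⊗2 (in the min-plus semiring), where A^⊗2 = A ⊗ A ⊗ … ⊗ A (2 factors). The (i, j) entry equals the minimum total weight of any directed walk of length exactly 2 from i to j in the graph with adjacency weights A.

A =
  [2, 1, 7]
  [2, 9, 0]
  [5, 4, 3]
A^⊗2 =
  [3, 3, 1]
  [4, 3, 3]
  [6, 6, 4]

Each entry (A^⊗2)_ij equals the minimum over all length-2 walks i = v_0 → v_1 → … → v_2 = j of Σ_t A[v_t][v_{t+1}]. For example, for (i, j) = (0, 2) we minimise over 3 possible intermediate vertex sequences; the minimum is 1, attained along the walk 0 → 1 → 2.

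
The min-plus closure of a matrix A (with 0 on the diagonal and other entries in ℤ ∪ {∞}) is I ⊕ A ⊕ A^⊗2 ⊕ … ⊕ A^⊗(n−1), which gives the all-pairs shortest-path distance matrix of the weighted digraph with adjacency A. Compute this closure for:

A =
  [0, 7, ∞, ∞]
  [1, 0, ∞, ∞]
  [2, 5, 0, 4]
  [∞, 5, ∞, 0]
Closure =
  [0, 7, ∞, ∞]
  [1, 0, ∞, ∞]
  [2, 5, 0, 4]
  [6, 5, ∞, 0]

This is the Floyd-Warshall all-pairs shortest-path computation. For each intermediate vertex k = 0, 1, …, 3, update dist[i][j] ← min(dist[i][j], dist[i][k] + dist[k][j]). The final matrix gives, for each (i, j), the minimum total weight of any directed path from i to j (possibly empty when i = j).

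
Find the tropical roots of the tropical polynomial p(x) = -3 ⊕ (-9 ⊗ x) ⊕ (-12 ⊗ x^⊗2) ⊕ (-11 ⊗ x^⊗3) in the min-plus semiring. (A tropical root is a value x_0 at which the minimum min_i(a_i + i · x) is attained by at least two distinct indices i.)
Roots: {-1, 3, 6}

Each tropical root is a break point of the lower envelope of the lines y = a_i + i · x (there are 4 lines, with slopes 0, 1, ..., 3). Only the lines that attain the minimum somewhere contribute to roots; other lines are dominated. Here the surviving (envelope) indices are i = 3, i = 2, i = 1, i = 0.
Intersections between consecutive envelope lines give the roots: for adjacent envelope indices i < j the intersection is x = (a_i − a_j) / (j − i). Reading off the sorted break points: {-1, 3, 6}.
Verification: at each break x_0, at least two indices attain the minimum of min_i(a_i + i · x_0).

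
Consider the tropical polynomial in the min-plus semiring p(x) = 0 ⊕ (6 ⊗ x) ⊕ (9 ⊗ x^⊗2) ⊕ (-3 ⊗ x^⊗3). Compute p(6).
p(6) = 0

A tropical monomial a ⊗ x^⊗i evaluates to a + i · x. Evaluating each term at x = 6:
  Term 0 contributes 0 + 0 · 6 = 0
  Term 1 contributes 6 + 1 · 6 = 12
  Term 2 contributes 9 + 2 · 6 = 21
  Term 3 contributes -3 + 3 · 6 = 15
p(6) = ⊕ of these = min[0, 12, 21, 15] = 0.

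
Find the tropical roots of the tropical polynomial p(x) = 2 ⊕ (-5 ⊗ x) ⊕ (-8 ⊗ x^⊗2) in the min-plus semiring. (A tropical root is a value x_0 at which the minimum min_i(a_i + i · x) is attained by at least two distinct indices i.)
Roots: {3, 7}

Each tropical root is a break point of the lower envelope of the lines y = a_i + i · x (there are 3 lines, with slopes 0, 1, ..., 2). Only the lines that attain the minimum somewhere contribute to roots; other lines are dominated. Here the surviving (envelope) indices are i = 2, i = 1, i = 0.
Intersections between consecutive envelope lines give the roots: for adjacent envelope indices i < j the intersection is x = (a_i − a_j) / (j − i). Reading off the sorted break points: {3, 7}.
Verification: at each break x_0, at least two indices attain the minimum of min_i(a_i + i · x_0).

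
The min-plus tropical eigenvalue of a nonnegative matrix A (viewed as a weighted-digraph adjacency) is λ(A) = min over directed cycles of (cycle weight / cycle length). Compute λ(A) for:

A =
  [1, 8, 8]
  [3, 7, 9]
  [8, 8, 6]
λ(A) = 1

Enumerate directed cycles and compute their means (weight / length). Sample:
  cycle 0 → 0: weight = 1, length = 1, mean = 1/1 ≈ 1.000
  cycle 1 → 1: weight = 7, length = 1, mean = 7/1 ≈ 7.000
  cycle 2 → 2: weight = 6, length = 1, mean = 6/1 ≈ 6.000
  cycle 0 → 1 → 0: weight = 11, length = 2, mean = 11/2 ≈ 5.500
  cycle 0 → 2 → 0: weight = 16, length = 2, mean = 16/2 ≈ 8.000
  cycle 1 → 0 → 1: weight = 11, length = 2, mean = 11/2 ≈ 5.500
Minimum mean = 1.000, attained e.g. along the cycle 0 → 0 with weight 1 and length 1. So λ(A) = 1/1 = 1.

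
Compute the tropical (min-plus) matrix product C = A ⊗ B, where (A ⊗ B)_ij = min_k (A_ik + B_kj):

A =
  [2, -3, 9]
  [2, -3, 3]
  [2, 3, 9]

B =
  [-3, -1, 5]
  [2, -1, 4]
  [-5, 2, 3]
A ⊗ B =
  [-1, -4, 1]
  [-2, -4, 1]
  [-1, 1, 7]

Apply the min-plus product entry-by-entry:
  C[0][0] = min over k of (A[0][0] + B[0][0] = 2 + -3 = -1, A[0][1] + B[1][0] = -3 + 2 = -1, A[0][2] + B[2][0] = 9 + -5 = 4) = -1 (attained at k = 0)
  C[0][1] = min over k of (A[0][0] + B[0][1] = 2 + -1 = 1, A[0][1] + B[1][1] = -3 + -1 = -4, A[0][2] + B[2][1] = 9 + 2 = 11) = -4 (attained at k = 1)
  C[0][2] = min over k of (A[0][0] + B[0][2] = 2 + 5 = 7, A[0][1] + B[1][2] = -3 + 4 = 1, A[0][2] + B[2][2] = 9 + 3 = 12) = 1 (attained at k = 1)
  C[1][0] = min over k of (A[1][0] + B[0][0] = 2 + -3 = -1, A[1][1] + B[1][0] = -3 + 2 = -1, A[1][2] + B[2][0] = 3 + -5 = -2) = -2 (attained at k = 2)
  C[1][1] = min over k of (A[1][0] + B[0][1] = 2 + -1 = 1, A[1][1] + B[1][1] = -3 + -1 = -4, A[1][2] + B[2][1] = 3 + 2 = 5) = -4 (attained at k = 1)
  C[1][2] = min over k of (A[1][0] + B[0][2] = 2 + 5 = 7, A[1][1] + B[1][2] = -3 + 4 = 1, A[1][2] + B[2][2] = 3 + 3 = 6) = 1 (attained at k = 1)
  C[2][0] = min over k of (A[2][0] + B[0][0] = 2 + -3 = -1, A[2][1] + B[1][0] = 3 + 2 = 5, A[2][2] + B[2][0] = 9 + -5 = 4) = -1 (attained at k = 0)
  C[2][1] = min over k of (A[2][0] + B[0][1] = 2 + -1 = 1, A[2][1] + B[1][1] = 3 + -1 = 2, A[2][2] + B[2][1] = 9 + 2 = 11) = 1 (attained at k = 0)
  C[2][2] = min over k of (A[2][0] + B[0][2] = 2 + 5 = 7, A[2][1] + B[1][2] = 3 + 4 = 7, A[2][2] + B[2][2] = 9 + 3 = 12) = 7 (attained at k = 0)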